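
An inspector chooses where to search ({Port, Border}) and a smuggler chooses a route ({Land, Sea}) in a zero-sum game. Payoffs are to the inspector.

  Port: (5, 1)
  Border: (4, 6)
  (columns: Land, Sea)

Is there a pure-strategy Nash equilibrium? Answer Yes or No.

Row minima: Port → 1, Border → 4; maximin = 4.
Column maxima: Land → 5, Sea → 6; minimax = 5.
4 ≠ 5, so no pure-strategy equilibrium exists.

No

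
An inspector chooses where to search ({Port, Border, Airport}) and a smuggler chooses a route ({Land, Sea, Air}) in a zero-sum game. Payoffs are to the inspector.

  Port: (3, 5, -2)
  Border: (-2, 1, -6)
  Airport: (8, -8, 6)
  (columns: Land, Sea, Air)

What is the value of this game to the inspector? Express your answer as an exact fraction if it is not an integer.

2/3

Row minima: Port → -2, Border → -6, Airport → -8; maximin = -2.
Column maxima: Land → 8, Sea → 5, Air → 6; minimax = 5.
-2 ≠ 5, so there is no saddle point; optimal play is mixed.
Border is strictly dominated by Port, so the inspector never plays it.
Land is strictly dominated by Air (it gives the inspector strictly more in every row), so the smuggler never plays it.
On the remaining 2×2 (Port, Airport vs Sea, Air):
Let the inspector play Port with probability p. Expected payoff against Sea: 5p + (-8)(1−p) = 13p − 8; against Air: (-2)p + 6(1−p) = −8p + 6.
Setting these equal: 13p − 8 = −8p + 6 ⇒ 21p = 14 ⇒ p = 2/3, and the value is (13)·(2/3) − 8 = 2/3.
For the smuggler: with q = P(Sea), equating Port's and Airport's payoffs gives 7q − 2 = −14q + 6 ⇒ q = 8/21.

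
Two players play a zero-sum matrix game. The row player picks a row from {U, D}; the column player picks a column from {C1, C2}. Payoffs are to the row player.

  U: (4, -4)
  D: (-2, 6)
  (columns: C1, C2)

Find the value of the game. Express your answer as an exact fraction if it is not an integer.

1

Row minima: U → -4, D → -2; maximin = -2.
Column maxima: C1 → 4, C2 → 6; minimax = 4.
-2 ≠ 4, so there is no saddle point; optimal play is mixed.
Let the row player play U with probability p. Expected payoff against C1: 4p + (-2)(1−p) = 6p − 2; against C2: (-4)p + 6(1−p) = −10p + 6.
Setting these equal: 6p − 2 = −10p + 6 ⇒ 16p = 8 ⇒ p = 1/2, and the value is (6)·(1/2) − 2 = 1.
For the column player: with q = P(C1), equating U's and D's payoffs gives 8q − 4 = −8q + 6 ⇒ q = 5/8.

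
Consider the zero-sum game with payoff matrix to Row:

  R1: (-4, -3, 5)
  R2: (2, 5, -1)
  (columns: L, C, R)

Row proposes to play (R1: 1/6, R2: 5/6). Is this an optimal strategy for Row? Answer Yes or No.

No

Against L this mix gives (1/6)·(-4) + (5/6)·2 = 1.
Against C this mix gives (1/6)·(-3) + (5/6)·5 = 11/3.
Against R this mix gives (1/6)·5 + (5/6)·(-1) = 0.
Column will play R, holding Row to 0. Shifting weight toward the row that does better against R would raise this floor (the equalizing mix achieves 1/2 against both R and L), so the proposed strategy is not optimal.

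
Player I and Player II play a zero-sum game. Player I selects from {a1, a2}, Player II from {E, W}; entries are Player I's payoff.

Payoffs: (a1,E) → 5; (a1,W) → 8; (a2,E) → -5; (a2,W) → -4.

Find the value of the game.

Row minima: a1 → 5, a2 → -5; maximin = 5.
Column maxima: E → 5, W → 8; minimax = 5.
Since maximin = minimax = 5, there is a saddle point and the value is 5.

5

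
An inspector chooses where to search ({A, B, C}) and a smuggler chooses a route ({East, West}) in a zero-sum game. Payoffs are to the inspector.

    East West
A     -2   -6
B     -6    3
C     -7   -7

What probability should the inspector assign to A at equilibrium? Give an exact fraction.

9/13

Row minima: A → -6, B → -6, C → -7; maximin = -6.
Column maxima: East → -2, West → 3; minimax = -2.
-6 ≠ -2, so there is no saddle point; optimal play is mixed.
C is strictly dominated by A, so the inspector never plays it.
On the remaining 2×2 (A, B vs East, West):
Let the inspector play A with probability p. Expected payoff against East: (-2)p + (-6)(1−p) = 4p − 6; against West: (-6)p + 3(1−p) = −9p + 3.
Setting these equal: 4p − 6 = −9p + 3 ⇒ 13p = 9 ⇒ p = 9/13, and the value is (4)·(9/13) − 6 = -42/13.
For the smuggler: with q = P(East), equating A's and B's payoffs gives 4q − 6 = −9q + 3 ⇒ q = 9/13.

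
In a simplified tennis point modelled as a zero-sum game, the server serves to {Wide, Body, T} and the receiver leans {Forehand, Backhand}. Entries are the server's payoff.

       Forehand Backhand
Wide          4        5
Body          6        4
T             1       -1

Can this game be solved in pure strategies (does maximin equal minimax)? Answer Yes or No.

No

Row minima: Wide → 4, Body → 4, T → -1; maximin = 4.
Column maxima: Forehand → 6, Backhand → 5; minimax = 5.
4 ≠ 5, so no pure-strategy equilibrium exists.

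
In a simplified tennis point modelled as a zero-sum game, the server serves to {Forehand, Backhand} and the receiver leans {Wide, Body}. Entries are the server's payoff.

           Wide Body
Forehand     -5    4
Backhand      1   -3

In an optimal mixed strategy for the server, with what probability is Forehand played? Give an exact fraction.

4/13

Row minima: Forehand → -5, Backhand → -3; maximin = -3.
Column maxima: Wide → 1, Body → 4; minimax = 1.
-3 ≠ 1, so there is no saddle point; optimal play is mixed.
Let the server play Forehand with probability p. Expected payoff against Wide: (-5)p + 1(1−p) = −6p + 1; against Body: 4p + (-3)(1−p) = 7p − 3.
Setting these equal: −6p + 1 = 7p − 3 ⇒ −13p = -4 ⇒ p = 4/13, and the value is (-6)·(4/13) + 1 = -11/13.
For the receiver: with q = P(Wide), equating Forehand's and Backhand's payoffs gives −9q + 4 = 4q − 3 ⇒ q = 7/13.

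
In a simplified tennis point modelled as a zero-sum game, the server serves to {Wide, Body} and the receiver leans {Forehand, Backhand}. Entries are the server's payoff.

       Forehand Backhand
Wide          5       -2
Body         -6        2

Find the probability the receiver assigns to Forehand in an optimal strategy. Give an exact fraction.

4/15

Row minima: Wide → -2, Body → -6; maximin = -2.
Column maxima: Forehand → 5, Backhand → 2; minimax = 2.
-2 ≠ 2, so there is no saddle point; optimal play is mixed.
Let the server play Wide with probability p. Expected payoff against Forehand: 5p + (-6)(1−p) = 11p − 6; against Backhand: (-2)p + 2(1−p) = −4p + 2.
Setting these equal: 11p − 6 = −4p + 2 ⇒ 15p = 8 ⇒ p = 8/15, and the value is (11)·(8/15) − 6 = -2/15.
For the receiver: with q = P(Forehand), equating Wide's and Body's payoffs gives 7q − 2 = −8q + 2 ⇒ q = 4/15.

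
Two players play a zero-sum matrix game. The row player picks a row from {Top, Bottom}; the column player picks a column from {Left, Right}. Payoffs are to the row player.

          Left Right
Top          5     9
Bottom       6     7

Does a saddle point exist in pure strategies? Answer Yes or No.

Row minima: Top → 5, Bottom → 6; maximin = 6.
Column maxima: Left → 6, Right → 9; minimax = 6.
maximin = minimax = 6, so a saddle point exists.

Yes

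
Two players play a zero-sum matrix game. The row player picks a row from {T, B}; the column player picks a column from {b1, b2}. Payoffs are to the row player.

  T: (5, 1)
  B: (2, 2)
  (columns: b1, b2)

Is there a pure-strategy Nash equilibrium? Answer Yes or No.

Yes

Row minima: T → 1, B → 2; maximin = 2.
Column maxima: b1 → 5, b2 → 2; minimax = 2.
maximin = minimax = 2, so a saddle point exists.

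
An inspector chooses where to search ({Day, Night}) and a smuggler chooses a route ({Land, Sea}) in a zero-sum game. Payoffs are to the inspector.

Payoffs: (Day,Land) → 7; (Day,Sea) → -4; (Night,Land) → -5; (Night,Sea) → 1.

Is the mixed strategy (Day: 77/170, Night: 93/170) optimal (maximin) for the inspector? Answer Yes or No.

Against Land this mix gives (77/170)·7 + (93/170)·(-5) = 37/85.
Against Sea this mix gives (77/170)·(-4) + (93/170)·1 = -43/34.
The smuggler will play Sea, holding the inspector to -43/34. Shifting weight toward the row that does better against Sea would raise this floor (the equalizing mix achieves -13/17 against both Sea and Land), so the proposed strategy is not optimal.

No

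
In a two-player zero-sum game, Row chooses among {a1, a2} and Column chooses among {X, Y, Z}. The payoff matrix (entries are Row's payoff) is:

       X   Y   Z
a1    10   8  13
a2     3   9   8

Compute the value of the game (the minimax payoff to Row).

33/4

Row minima: a1 → 8, a2 → 3; maximin = 8.
Column maxima: X → 10, Y → 9, Z → 13; minimax = 9.
8 ≠ 9, so there is no saddle point; optimal play is mixed.
Z is strictly dominated by X (it gives Row strictly more in every row), so Column never plays it.
On the remaining 2×2 (a1, a2 vs X, Y):
Let Row play a1 with probability p. Expected payoff against X: 10p + 3(1−p) = 7p + 3; against Y: 8p + 9(1−p) = −p + 9.
Setting these equal: 7p + 3 = −p + 9 ⇒ 8p = 6 ⇒ p = 3/4, and the value is (7)·(3/4) + 3 = 33/4.
For Column: with q = P(X), equating a1's and a2's payoffs gives 2q + 8 = −6q + 9 ⇒ q = 1/8.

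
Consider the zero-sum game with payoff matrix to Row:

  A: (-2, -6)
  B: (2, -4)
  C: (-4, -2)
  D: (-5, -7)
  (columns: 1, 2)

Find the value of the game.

Row minima: A → -6, B → -4, C → -4, D → -7; maximin = -4.
Column maxima: 1 → 2, 2 → -2; minimax = -2.
-4 ≠ -2, so there is no saddle point; optimal play is mixed.
A is strictly dominated by B, so Row never plays it.
D is strictly dominated by B, so Row never plays it.
On the remaining 2×2 (B, C vs 1, 2):
Let Row play B with probability p. Expected payoff against 1: 2p + (-4)(1−p) = 6p − 4; against 2: (-4)p + (-2)(1−p) = −2p − 2.
Setting these equal: 6p − 4 = −2p − 2 ⇒ 8p = 2 ⇒ p = 1/4, and the value is (6)·(1/4) − 4 = -5/2.
For Column: with q = P(1), equating B's and C's payoffs gives 6q − 4 = −2q − 2 ⇒ q = 1/4.

-5/2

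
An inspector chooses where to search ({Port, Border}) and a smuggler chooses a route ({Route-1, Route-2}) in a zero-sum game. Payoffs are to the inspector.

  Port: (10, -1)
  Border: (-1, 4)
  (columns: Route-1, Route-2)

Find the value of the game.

39/16

Row minima: Port → -1, Border → -1; maximin = -1.
Column maxima: Route-1 → 10, Route-2 → 4; minimax = 4.
-1 ≠ 4, so there is no saddle point; optimal play is mixed.
Let the inspector play Port with probability p. Expected payoff against Route-1: 10p + (-1)(1−p) = 11p − 1; against Route-2: (-1)p + 4(1−p) = −5p + 4.
Setting these equal: 11p − 1 = −5p + 4 ⇒ 16p = 5 ⇒ p = 5/16, and the value is (11)·(5/16) − 1 = 39/16.
For the smuggler: with q = P(Route-1), equating Port's and Border's payoffs gives 11q − 1 = −5q + 4 ⇒ q = 5/16.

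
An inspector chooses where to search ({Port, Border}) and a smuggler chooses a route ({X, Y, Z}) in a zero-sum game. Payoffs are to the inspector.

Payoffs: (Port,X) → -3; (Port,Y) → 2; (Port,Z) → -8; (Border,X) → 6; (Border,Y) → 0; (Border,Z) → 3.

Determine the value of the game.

Row minima: Port → -8, Border → 0; maximin = 0.
Column maxima: X → 6, Y → 2, Z → 3; minimax = 2.
0 ≠ 2, so there is no saddle point; optimal play is mixed.
X is strictly dominated by Z (it gives the inspector strictly more in every row), so the smuggler never plays it.
On the remaining 2×2 (Port, Border vs Y, Z):
Let the inspector play Port with probability p. Expected payoff against Y: 2p + 0(1−p) = 2p; against Z: (-8)p + 3(1−p) = −11p + 3.
Setting these equal: 2p = −11p + 3 ⇒ 13p = 3 ⇒ p = 3/13, and the value is (2)·(3/13) = 6/13.
For the smuggler: with q = P(Y), equating Port's and Border's payoffs gives 10q − 8 = −3q + 3 ⇒ q = 11/13.

6/13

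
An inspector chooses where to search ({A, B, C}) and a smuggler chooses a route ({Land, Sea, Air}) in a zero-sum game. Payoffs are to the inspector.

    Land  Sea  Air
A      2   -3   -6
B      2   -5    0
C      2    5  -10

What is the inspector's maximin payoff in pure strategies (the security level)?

-5

Row minima: A → -6, B → -5, C → -10.
The best of these is -5.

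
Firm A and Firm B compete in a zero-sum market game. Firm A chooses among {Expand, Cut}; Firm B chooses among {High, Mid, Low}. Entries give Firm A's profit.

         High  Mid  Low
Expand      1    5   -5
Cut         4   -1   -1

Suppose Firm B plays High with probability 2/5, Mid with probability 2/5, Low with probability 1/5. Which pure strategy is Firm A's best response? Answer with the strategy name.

Expected payoff of Expand: (2/5)·1 + (2/5)·5 + (1/5)·(-5) = 7/5.
Expected payoff of Cut: (2/5)·4 + (2/5)·(-1) + (1/5)·(-1) = 1.
The largest is 7/5, so Firm A's best response is Expand.

Expand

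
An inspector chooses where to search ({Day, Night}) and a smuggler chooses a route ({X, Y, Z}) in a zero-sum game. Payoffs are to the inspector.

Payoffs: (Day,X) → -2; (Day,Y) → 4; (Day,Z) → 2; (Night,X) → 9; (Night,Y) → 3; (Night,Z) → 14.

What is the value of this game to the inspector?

Row minima: Day → -2, Night → 3; maximin = 3.
Column maxima: X → 9, Y → 4, Z → 14; minimax = 4.
3 ≠ 4, so there is no saddle point; optimal play is mixed.
Z is strictly dominated by X (it gives the inspector strictly more in every row), so the smuggler never plays it.
On the remaining 2×2 (Day, Night vs X, Y):
Let the inspector play Day with probability p. Expected payoff against X: (-2)p + 9(1−p) = −11p + 9; against Y: 4p + 3(1−p) = p + 3.
Setting these equal: −11p + 9 = p + 3 ⇒ −12p = -6 ⇒ p = 1/2, and the value is (-11)·(1/2) + 9 = 7/2.
For the smuggler: with q = P(X), equating Day's and Night's payoffs gives −6q + 4 = 6q + 3 ⇒ q = 1/12.

7/2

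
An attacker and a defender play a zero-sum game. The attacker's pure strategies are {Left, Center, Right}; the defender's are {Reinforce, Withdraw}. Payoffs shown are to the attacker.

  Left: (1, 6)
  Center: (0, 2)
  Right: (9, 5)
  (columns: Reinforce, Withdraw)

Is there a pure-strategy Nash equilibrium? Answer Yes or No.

No

Row minima: Left → 1, Center → 0, Right → 5; maximin = 5.
Column maxima: Reinforce → 9, Withdraw → 6; minimax = 6.
5 ≠ 6, so no pure-strategy equilibrium exists.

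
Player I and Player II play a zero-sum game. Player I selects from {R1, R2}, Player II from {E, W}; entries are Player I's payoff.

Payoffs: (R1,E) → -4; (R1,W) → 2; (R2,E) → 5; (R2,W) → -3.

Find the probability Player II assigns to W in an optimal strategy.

9/14

Row minima: R1 → -4, R2 → -3; maximin = -3.
Column maxima: E → 5, W → 2; minimax = 2.
-3 ≠ 2, so there is no saddle point; optimal play is mixed.
Let Player I play R1 with probability p. Expected payoff against E: (-4)p + 5(1−p) = −9p + 5; against W: 2p + (-3)(1−p) = 5p − 3.
Setting these equal: −9p + 5 = 5p − 3 ⇒ −14p = -8 ⇒ p = 4/7, and the value is (-9)·(4/7) + 5 = -1/7.
For Player II: with q = P(E), equating R1's and R2's payoffs gives −6q + 2 = 8q − 3 ⇒ q = 5/14.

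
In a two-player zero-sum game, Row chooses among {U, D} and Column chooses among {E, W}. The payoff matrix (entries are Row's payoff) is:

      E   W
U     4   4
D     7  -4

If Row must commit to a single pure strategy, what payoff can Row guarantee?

4

Row minima: U → 4, D → -4.
The best of these is 4.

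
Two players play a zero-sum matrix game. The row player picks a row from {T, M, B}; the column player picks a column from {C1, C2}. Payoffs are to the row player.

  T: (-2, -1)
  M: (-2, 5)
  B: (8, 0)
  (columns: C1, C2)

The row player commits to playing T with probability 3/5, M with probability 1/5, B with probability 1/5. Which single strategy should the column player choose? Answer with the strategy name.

C1

If the column player plays C1, the row player's expected payoff is (3/5)·(-2) + (1/5)·(-2) + (1/5)·8 = 0.
If the column player plays C2, the row player's expected payoff is (3/5)·(-1) + (1/5)·5 + (1/5)·0 = 2/5.
The column player minimizes the row player's payoff; the smallest is 0, so the best response is C1.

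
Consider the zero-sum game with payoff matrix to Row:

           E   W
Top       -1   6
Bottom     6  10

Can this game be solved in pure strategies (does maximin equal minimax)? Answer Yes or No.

Row minima: Top → -1, Bottom → 6; maximin = 6.
Column maxima: E → 6, W → 10; minimax = 6.
maximin = minimax = 6, so a saddle point exists.

Yes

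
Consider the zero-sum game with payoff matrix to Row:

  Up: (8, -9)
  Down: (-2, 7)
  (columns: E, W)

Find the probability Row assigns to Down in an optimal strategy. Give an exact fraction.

17/26

Row minima: Up → -9, Down → -2; maximin = -2.
Column maxima: E → 8, W → 7; minimax = 7.
-2 ≠ 7, so there is no saddle point; optimal play is mixed.
Let Row play Up with probability p. Expected payoff against E: 8p + (-2)(1−p) = 10p − 2; against W: (-9)p + 7(1−p) = −16p + 7.
Setting these equal: 10p − 2 = −16p + 7 ⇒ 26p = 9 ⇒ p = 9/26, and the value is (10)·(9/26) − 2 = 19/13.
For Column: with q = P(E), equating Up's and Down's payoffs gives 17q − 9 = −9q + 7 ⇒ q = 8/13.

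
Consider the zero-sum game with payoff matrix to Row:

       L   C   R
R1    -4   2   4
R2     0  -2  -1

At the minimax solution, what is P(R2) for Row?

3/4

Row minima: R1 → -4, R2 → -2; maximin = -2.
Column maxima: L → 0, C → 2, R → 4; minimax = 0.
-2 ≠ 0, so there is no saddle point; optimal play is mixed.
R is strictly dominated by C (it gives Row strictly more in every row), so Column never plays it.
On the remaining 2×2 (R1, R2 vs L, C):
Let Row play R1 with probability p. Expected payoff against L: (-4)p + 0(1−p) = −4p; against C: 2p + (-2)(1−p) = 4p − 2.
Setting these equal: −4p = 4p − 2 ⇒ −8p = -2 ⇒ p = 1/4, and the value is (-4)·(1/4) = -1.
For Column: with q = P(L), equating R1's and R2's payoffs gives −6q + 2 = 2q − 2 ⇒ q = 1/2.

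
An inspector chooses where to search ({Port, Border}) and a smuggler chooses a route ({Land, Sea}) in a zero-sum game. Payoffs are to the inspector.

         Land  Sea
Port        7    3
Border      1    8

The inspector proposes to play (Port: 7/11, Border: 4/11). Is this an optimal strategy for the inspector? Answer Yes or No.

Yes

Against Land this mix gives (7/11)·7 + (4/11)·1 = 53/11.
Against Sea this mix gives (7/11)·3 + (4/11)·8 = 53/11.
All of the smuggler's active replies (Land, Sea) yield 53/11, and no column does worse for the inspector. The mix makes the smuggler indifferent and guarantees 53/11, so it is optimal.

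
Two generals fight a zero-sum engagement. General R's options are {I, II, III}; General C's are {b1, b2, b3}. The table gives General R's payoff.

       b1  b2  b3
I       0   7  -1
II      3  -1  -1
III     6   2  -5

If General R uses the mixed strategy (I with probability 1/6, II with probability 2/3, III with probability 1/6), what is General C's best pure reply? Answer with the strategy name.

b3

If General C plays b1, General R's expected payoff is (1/6)·0 + (2/3)·3 + (1/6)·6 = 3.
If General C plays b2, General R's expected payoff is (1/6)·7 + (2/3)·(-1) + (1/6)·2 = 5/6.
If General C plays b3, General R's expected payoff is (1/6)·(-1) + (2/3)·(-1) + (1/6)·(-5) = -5/3.
General C minimizes General R's payoff; the smallest is -5/3, so the best response is b3.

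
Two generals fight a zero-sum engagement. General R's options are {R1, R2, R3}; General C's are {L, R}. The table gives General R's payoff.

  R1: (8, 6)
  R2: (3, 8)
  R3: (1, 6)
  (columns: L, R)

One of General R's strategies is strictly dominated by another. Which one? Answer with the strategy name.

R2 gives a strictly higher payoff than R3 against every column: 3 > 1, 8 > 6.
So R3 is strictly dominated and General R never plays it.

R3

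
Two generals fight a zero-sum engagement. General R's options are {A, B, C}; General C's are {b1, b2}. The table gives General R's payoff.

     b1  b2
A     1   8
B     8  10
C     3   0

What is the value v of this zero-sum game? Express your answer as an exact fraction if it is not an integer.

8

Row minima: A → 1, B → 8, C → 0; maximin = 8.
Column maxima: b1 → 8, b2 → 10; minimax = 8.
Since maximin = minimax = 8, there is a saddle point and the value is 8.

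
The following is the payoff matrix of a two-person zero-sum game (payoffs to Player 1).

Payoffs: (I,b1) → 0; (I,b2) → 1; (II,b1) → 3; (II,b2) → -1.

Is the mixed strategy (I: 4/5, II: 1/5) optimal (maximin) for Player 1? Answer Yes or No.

Yes

Against b1 this mix gives (4/5)·0 + (1/5)·3 = 3/5.
Against b2 this mix gives (4/5)·1 + (1/5)·(-1) = 3/5.
All of Player 2's active replies (b1, b2) yield 3/5, and no column does worse for Player 1. The mix makes Player 2 indifferent and guarantees 3/5, so it is optimal.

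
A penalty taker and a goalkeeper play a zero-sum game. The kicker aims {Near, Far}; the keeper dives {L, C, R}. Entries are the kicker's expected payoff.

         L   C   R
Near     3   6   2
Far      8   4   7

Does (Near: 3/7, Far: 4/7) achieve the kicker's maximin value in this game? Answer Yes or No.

Yes

Against L this mix gives (3/7)·3 + (4/7)·8 = 41/7.
Against C this mix gives (3/7)·6 + (4/7)·4 = 34/7.
Against R this mix gives (3/7)·2 + (4/7)·7 = 34/7.
All of the keeper's active replies (C, R) yield 34/7, and no column does worse for the kicker. The mix makes the keeper indifferent and guarantees 34/7, so it is optimal.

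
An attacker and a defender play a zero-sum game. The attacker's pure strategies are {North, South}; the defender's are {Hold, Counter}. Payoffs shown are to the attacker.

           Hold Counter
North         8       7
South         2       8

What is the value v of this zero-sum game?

Row minima: North → 7, South → 2; maximin = 7.
Column maxima: Hold → 8, Counter → 8; minimax = 8.
7 ≠ 8, so there is no saddle point; optimal play is mixed.
Let the attacker play North with probability p. Expected payoff against Hold: 8p + 2(1−p) = 6p + 2; against Counter: 7p + 8(1−p) = −p + 8.
Setting these equal: 6p + 2 = −p + 8 ⇒ 7p = 6 ⇒ p = 6/7, and the value is (6)·(6/7) + 2 = 50/7.
For the defender: with q = P(Hold), equating North's and South's payoffs gives q + 7 = −6q + 8 ⇒ q = 1/7.

50/7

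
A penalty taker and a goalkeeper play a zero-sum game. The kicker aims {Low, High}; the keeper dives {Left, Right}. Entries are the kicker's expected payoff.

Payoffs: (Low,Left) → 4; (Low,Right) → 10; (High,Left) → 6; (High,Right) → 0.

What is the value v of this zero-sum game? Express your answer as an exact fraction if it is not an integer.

Row minima: Low → 4, High → 0; maximin = 4.
Column maxima: Left → 6, Right → 10; minimax = 6.
4 ≠ 6, so there is no saddle point; optimal play is mixed.
Let the kicker play Low with probability p. Expected payoff against Left: 4p + 6(1−p) = −2p + 6; against Right: 10p + 0(1−p) = 10p.
Setting these equal: −2p + 6 = 10p ⇒ −12p = -6 ⇒ p = 1/2, and the value is (-2)·(1/2) + 6 = 5.
For the keeper: with q = P(Left), equating Low's and High's payoffs gives −6q + 10 = 6q ⇒ q = 5/6.

5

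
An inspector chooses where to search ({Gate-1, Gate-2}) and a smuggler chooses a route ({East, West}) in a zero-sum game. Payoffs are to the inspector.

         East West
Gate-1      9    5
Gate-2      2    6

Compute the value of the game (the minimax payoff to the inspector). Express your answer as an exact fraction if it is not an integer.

11/2

Row minima: Gate-1 → 5, Gate-2 → 2; maximin = 5.
Column maxima: East → 9, West → 6; minimax = 6.
5 ≠ 6, so there is no saddle point; optimal play is mixed.
Let the inspector play Gate-1 with probability p. Expected payoff against East: 9p + 2(1−p) = 7p + 2; against West: 5p + 6(1−p) = −p + 6.
Setting these equal: 7p + 2 = −p + 6 ⇒ 8p = 4 ⇒ p = 1/2, and the value is (7)·(1/2) + 2 = 11/2.
For the smuggler: with q = P(East), equating Gate-1's and Gate-2's payoffs gives 4q + 5 = −4q + 6 ⇒ q = 1/8.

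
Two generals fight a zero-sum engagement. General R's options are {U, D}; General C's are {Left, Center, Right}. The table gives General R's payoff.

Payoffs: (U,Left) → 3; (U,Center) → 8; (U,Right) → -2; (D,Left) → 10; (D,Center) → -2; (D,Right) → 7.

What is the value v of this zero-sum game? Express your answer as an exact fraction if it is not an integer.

Row minima: U → -2, D → -2; maximin = -2.
Column maxima: Left → 10, Center → 8, Right → 7; minimax = 7.
-2 ≠ 7, so there is no saddle point; optimal play is mixed.
Left is strictly dominated by Right (it gives General R strictly more in every row), so General C never plays it.
On the remaining 2×2 (U, D vs Center, Right):
Let General R play U with probability p. Expected payoff against Center: 8p + (-2)(1−p) = 10p − 2; against Right: (-2)p + 7(1−p) = −9p + 7.
Setting these equal: 10p − 2 = −9p + 7 ⇒ 19p = 9 ⇒ p = 9/19, and the value is (10)·(9/19) − 2 = 52/19.
For General C: with q = P(Center), equating U's and D's payoffs gives 10q − 2 = −9q + 7 ⇒ q = 9/19.

52/19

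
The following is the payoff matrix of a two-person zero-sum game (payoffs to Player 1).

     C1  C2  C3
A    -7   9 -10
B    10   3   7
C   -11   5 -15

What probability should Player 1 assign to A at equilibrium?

Row minima: A → -10, B → 3, C → -15; maximin = 3.
Column maxima: C1 → 10, C2 → 9, C3 → 7; minimax = 7.
3 ≠ 7, so there is no saddle point; optimal play is mixed.
C is strictly dominated by A, so Player 1 never plays it.
C1 is strictly dominated by C3 (it gives Player 1 strictly more in every row), so Player 2 never plays it.
On the remaining 2×2 (A, B vs C2, C3):
Let Player 1 play A with probability p. Expected payoff against C2: 9p + 3(1−p) = 6p + 3; against C3: (-10)p + 7(1−p) = −17p + 7.
Setting these equal: 6p + 3 = −17p + 7 ⇒ 23p = 4 ⇒ p = 4/23, and the value is (6)·(4/23) + 3 = 93/23.
For Player 2: with q = P(C2), equating A's and B's payoffs gives 19q − 10 = −4q + 7 ⇒ q = 17/23.

4/23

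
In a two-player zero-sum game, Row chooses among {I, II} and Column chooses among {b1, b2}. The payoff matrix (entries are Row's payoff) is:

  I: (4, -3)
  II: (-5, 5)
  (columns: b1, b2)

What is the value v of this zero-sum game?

Row minima: I → -3, II → -5; maximin = -3.
Column maxima: b1 → 4, b2 → 5; minimax = 4.
-3 ≠ 4, so there is no saddle point; optimal play is mixed.
Let Row play I with probability p. Expected payoff against b1: 4p + (-5)(1−p) = 9p − 5; against b2: (-3)p + 5(1−p) = −8p + 5.
Setting these equal: 9p − 5 = −8p + 5 ⇒ 17p = 10 ⇒ p = 10/17, and the value is (9)·(10/17) − 5 = 5/17.
For Column: with q = P(b1), equating I's and II's payoffs gives 7q − 3 = −10q + 5 ⇒ q = 8/17.

5/17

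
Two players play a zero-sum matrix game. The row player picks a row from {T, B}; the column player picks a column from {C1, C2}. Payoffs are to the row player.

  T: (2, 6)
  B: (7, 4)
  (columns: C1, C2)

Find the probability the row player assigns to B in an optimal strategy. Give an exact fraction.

Row minima: T → 2, B → 4; maximin = 4.
Column maxima: C1 → 7, C2 → 6; minimax = 6.
4 ≠ 6, so there is no saddle point; optimal play is mixed.
Let the row player play T with probability p. Expected payoff against C1: 2p + 7(1−p) = −5p + 7; against C2: 6p + 4(1−p) = 2p + 4.
Setting these equal: −5p + 7 = 2p + 4 ⇒ −7p = -3 ⇒ p = 3/7, and the value is (-5)·(3/7) + 7 = 34/7.
For the column player: with q = P(C1), equating T's and B's payoffs gives −4q + 6 = 3q + 4 ⇒ q = 2/7.

4/7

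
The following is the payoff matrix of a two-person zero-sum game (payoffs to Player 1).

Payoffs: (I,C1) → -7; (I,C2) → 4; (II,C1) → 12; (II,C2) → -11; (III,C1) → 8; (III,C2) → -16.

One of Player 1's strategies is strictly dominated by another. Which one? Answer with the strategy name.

II gives a strictly higher payoff than III against every column: 12 > 8, -11 > -16.
So III is strictly dominated and Player 1 never plays it.

III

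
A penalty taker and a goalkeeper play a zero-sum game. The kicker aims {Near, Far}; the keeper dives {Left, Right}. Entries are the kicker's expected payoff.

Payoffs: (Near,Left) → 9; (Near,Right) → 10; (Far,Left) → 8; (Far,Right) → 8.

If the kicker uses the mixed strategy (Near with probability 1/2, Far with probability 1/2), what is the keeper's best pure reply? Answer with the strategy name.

If the keeper plays Left, the kicker's expected payoff is (1/2)·9 + (1/2)·8 = 17/2.
If the keeper plays Right, the kicker's expected payoff is (1/2)·10 + (1/2)·8 = 9.
The keeper minimizes the kicker's payoff; the smallest is 17/2, so the best response is Left.

Left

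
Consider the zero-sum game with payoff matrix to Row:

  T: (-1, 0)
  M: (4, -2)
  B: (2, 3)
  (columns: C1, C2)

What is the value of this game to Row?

Row minima: T → -1, M → -2, B → 2; maximin = 2.
Column maxima: C1 → 4, C2 → 3; minimax = 3.
2 ≠ 3, so there is no saddle point; optimal play is mixed.
T is strictly dominated by B, so Row never plays it.
On the remaining 2×2 (M, B vs C1, C2):
Let Row play M with probability p. Expected payoff against C1: 4p + 2(1−p) = 2p + 2; against C2: (-2)p + 3(1−p) = −5p + 3.
Setting these equal: 2p + 2 = −5p + 3 ⇒ 7p = 1 ⇒ p = 1/7, and the value is (2)·(1/7) + 2 = 16/7.
For Column: with q = P(C1), equating M's and B's payoffs gives 6q − 2 = −q + 3 ⇒ q = 5/7.

16/7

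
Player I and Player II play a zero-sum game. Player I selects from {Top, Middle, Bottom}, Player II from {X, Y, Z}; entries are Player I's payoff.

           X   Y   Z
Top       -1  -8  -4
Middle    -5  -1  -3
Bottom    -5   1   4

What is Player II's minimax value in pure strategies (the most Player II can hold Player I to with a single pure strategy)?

Column maxima: X → -1, Y → 1, Z → 4.
The smallest of these is -1.

-1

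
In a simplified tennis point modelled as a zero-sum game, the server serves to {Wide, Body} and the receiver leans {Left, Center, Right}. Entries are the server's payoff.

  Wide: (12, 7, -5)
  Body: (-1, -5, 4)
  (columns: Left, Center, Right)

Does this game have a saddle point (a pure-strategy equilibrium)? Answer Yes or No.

No

Row minima: Wide → -5, Body → -5; maximin = -5.
Column maxima: Left → 12, Center → 7, Right → 4; minimax = 4.
-5 ≠ 4, so no pure-strategy equilibrium exists.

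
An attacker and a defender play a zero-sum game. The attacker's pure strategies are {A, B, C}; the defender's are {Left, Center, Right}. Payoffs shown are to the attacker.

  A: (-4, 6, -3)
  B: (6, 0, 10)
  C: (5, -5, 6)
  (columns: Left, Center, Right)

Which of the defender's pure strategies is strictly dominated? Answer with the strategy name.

Right

Left holds the attacker's payoff strictly below Right in every row: -4 < -3, 6 < 10, 5 < 6.
So Right is strictly dominated for the defender.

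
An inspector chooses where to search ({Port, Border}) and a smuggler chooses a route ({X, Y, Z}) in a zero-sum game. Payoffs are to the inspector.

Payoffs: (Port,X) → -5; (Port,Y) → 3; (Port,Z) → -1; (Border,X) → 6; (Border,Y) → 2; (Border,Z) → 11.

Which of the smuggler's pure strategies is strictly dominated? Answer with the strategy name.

X holds the inspector's payoff strictly below Z in every row: -5 < -1, 6 < 11.
So Z is strictly dominated for the smuggler.

Z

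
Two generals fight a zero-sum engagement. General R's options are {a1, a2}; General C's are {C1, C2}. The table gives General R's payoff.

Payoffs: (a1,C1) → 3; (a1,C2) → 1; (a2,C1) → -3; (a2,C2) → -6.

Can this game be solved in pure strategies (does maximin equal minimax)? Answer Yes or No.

Row minima: a1 → 1, a2 → -6; maximin = 1.
Column maxima: C1 → 3, C2 → 1; minimax = 1.
maximin = minimax = 1, so a saddle point exists.

Yes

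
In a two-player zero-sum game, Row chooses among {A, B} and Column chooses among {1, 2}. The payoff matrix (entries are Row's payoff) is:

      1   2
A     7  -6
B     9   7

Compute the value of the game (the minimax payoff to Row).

7

Row minima: A → -6, B → 7; maximin = 7.
Column maxima: 1 → 9, 2 → 7; minimax = 7.
Since maximin = minimax = 7, there is a saddle point and the value is 7.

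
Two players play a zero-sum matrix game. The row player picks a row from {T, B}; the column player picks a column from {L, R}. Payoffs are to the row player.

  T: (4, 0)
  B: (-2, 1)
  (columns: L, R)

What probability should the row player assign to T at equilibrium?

Row minima: T → 0, B → -2; maximin = 0.
Column maxima: L → 4, R → 1; minimax = 1.
0 ≠ 1, so there is no saddle point; optimal play is mixed.
Let the row player play T with probability p. Expected payoff against L: 4p + (-2)(1−p) = 6p − 2; against R: 0p + 1(1−p) = −p + 1.
Setting these equal: 6p − 2 = −p + 1 ⇒ 7p = 3 ⇒ p = 3/7, and the value is (6)·(3/7) − 2 = 4/7.
For the column player: with q = P(L), equating T's and B's payoffs gives 4q = −3q + 1 ⇒ q = 1/7.

3/7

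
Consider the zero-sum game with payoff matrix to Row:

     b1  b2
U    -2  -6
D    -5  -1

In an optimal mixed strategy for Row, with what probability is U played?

1/2

Row minima: U → -6, D → -5; maximin = -5.
Column maxima: b1 → -2, b2 → -1; minimax = -2.
-5 ≠ -2, so there is no saddle point; optimal play is mixed.
Let Row play U with probability p. Expected payoff against b1: (-2)p + (-5)(1−p) = 3p − 5; against b2: (-6)p + (-1)(1−p) = −5p − 1.
Setting these equal: 3p − 5 = −5p − 1 ⇒ 8p = 4 ⇒ p = 1/2, and the value is (3)·(1/2) − 5 = -7/2.
For Column: with q = P(b1), equating U's and D's payoffs gives 4q − 6 = −4q − 1 ⇒ q = 5/8.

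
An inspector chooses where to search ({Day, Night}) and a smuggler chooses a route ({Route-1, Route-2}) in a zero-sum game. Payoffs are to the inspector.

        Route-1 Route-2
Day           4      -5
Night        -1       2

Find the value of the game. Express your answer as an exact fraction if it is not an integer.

Row minima: Day → -5, Night → -1; maximin = -1.
Column maxima: Route-1 → 4, Route-2 → 2; minimax = 2.
-1 ≠ 2, so there is no saddle point; optimal play is mixed.
Let the inspector play Day with probability p. Expected payoff against Route-1: 4p + (-1)(1−p) = 5p − 1; against Route-2: (-5)p + 2(1−p) = −7p + 2.
Setting these equal: 5p − 1 = −7p + 2 ⇒ 12p = 3 ⇒ p = 1/4, and the value is (5)·(1/4) − 1 = 1/4.
For the smuggler: with q = P(Route-1), equating Day's and Night's payoffs gives 9q − 5 = −3q + 2 ⇒ q = 7/12.

1/4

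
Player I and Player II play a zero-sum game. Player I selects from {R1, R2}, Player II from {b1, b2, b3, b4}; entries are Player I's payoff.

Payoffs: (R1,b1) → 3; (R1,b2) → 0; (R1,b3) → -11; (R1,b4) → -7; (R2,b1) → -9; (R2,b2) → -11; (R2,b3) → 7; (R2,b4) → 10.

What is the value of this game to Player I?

-121/29

Row minima: R1 → -11, R2 → -11; maximin = -11.
Column maxima: b1 → 3, b2 → 0, b3 → 7, b4 → 10; minimax = 0.
-11 ≠ 0, so there is no saddle point; optimal play is mixed.
b1 is strictly dominated by b2 (it gives Player I strictly more in every row), so Player II never plays it.
b4 is strictly dominated by b3 (it gives Player I strictly more in every row), so Player II never plays it.
On the remaining 2×2 (R1, R2 vs b2, b3):
Let Player I play R1 with probability p. Expected payoff against b2: 0p + (-11)(1−p) = 11p − 11; against b3: (-11)p + 7(1−p) = −18p + 7.
Setting these equal: 11p − 11 = −18p + 7 ⇒ 29p = 18 ⇒ p = 18/29, and the value is (11)·(18/29) − 11 = -121/29.
For Player II: with q = P(b2), equating R1's and R2's payoffs gives 11q − 11 = −18q + 7 ⇒ q = 18/29.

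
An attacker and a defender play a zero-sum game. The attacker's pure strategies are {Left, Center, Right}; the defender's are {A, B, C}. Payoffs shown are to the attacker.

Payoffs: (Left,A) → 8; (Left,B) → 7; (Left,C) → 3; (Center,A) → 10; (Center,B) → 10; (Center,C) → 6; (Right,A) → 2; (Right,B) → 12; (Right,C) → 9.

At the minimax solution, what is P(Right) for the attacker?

4/11

Row minima: Left → 3, Center → 6, Right → 2; maximin = 6.
Column maxima: A → 10, B → 12, C → 9; minimax = 9.
6 ≠ 9, so there is no saddle point; optimal play is mixed.
Left is strictly dominated by Center, so the attacker never plays it.
B is strictly dominated by C (it gives the attacker strictly more in every row), so the defender never plays it.
On the remaining 2×2 (Center, Right vs A, C):
Let the attacker play Center with probability p. Expected payoff against A: 10p + 2(1−p) = 8p + 2; against C: 6p + 9(1−p) = −3p + 9.
Setting these equal: 8p + 2 = −3p + 9 ⇒ 11p = 7 ⇒ p = 7/11, and the value is (8)·(7/11) + 2 = 78/11.
For the defender: with q = P(A), equating Center's and Right's payoffs gives 4q + 6 = −7q + 9 ⇒ q = 3/11.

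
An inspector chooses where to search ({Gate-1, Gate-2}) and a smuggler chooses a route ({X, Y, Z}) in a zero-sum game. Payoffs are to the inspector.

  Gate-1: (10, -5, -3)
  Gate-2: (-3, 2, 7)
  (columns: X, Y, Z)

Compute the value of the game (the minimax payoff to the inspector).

1/4

Row minima: Gate-1 → -5, Gate-2 → -3; maximin = -3.
Column maxima: X → 10, Y → 2, Z → 7; minimax = 2.
-3 ≠ 2, so there is no saddle point; optimal play is mixed.
Z is strictly dominated by Y (it gives the inspector strictly more in every row), so the smuggler never plays it.
On the remaining 2×2 (Gate-1, Gate-2 vs X, Y):
Let the inspector play Gate-1 with probability p. Expected payoff against X: 10p + (-3)(1−p) = 13p − 3; against Y: (-5)p + 2(1−p) = −7p + 2.
Setting these equal: 13p − 3 = −7p + 2 ⇒ 20p = 5 ⇒ p = 1/4, and the value is (13)·(1/4) − 3 = 1/4.
For the smuggler: with q = P(X), equating Gate-1's and Gate-2's payoffs gives 15q − 5 = −5q + 2 ⇒ q = 7/20.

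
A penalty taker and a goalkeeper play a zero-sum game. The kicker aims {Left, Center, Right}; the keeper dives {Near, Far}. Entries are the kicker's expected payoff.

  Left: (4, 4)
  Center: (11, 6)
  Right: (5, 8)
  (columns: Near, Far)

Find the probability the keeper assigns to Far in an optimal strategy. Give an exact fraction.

Row minima: Left → 4, Center → 6, Right → 5; maximin = 6.
Column maxima: Near → 11, Far → 8; minimax = 8.
6 ≠ 8, so there is no saddle point; optimal play is mixed.
Left is strictly dominated by Center, so the kicker never plays it.
On the remaining 2×2 (Center, Right vs Near, Far):
Let the kicker play Center with probability p. Expected payoff against Near: 11p + 5(1−p) = 6p + 5; against Far: 6p + 8(1−p) = −2p + 8.
Setting these equal: 6p + 5 = −2p + 8 ⇒ 8p = 3 ⇒ p = 3/8, and the value is (6)·(3/8) + 5 = 29/4.
For the keeper: with q = P(Near), equating Center's and Right's payoffs gives 5q + 6 = −3q + 8 ⇒ q = 1/4.

3/4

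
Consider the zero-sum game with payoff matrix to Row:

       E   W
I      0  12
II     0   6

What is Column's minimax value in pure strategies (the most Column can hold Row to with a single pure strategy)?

0

Column maxima: E → 0, W → 12.
The smallest of these is 0.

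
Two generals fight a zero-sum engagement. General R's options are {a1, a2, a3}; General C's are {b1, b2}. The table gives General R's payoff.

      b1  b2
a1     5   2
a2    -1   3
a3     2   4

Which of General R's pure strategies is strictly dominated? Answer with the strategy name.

a2

a3 gives a strictly higher payoff than a2 against every column: 2 > -1, 4 > 3.
So a2 is strictly dominated and General R never plays it.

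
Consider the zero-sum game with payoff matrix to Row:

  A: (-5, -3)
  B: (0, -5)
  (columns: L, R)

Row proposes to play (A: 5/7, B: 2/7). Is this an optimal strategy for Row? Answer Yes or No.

Against L this mix gives (5/7)·(-5) + (2/7)·0 = -25/7.
Against R this mix gives (5/7)·(-3) + (2/7)·(-5) = -25/7.
All of Column's active replies (L, R) yield -25/7, and no column does worse for Row. The mix makes Column indifferent and guarantees -25/7, so it is optimal.

Yes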